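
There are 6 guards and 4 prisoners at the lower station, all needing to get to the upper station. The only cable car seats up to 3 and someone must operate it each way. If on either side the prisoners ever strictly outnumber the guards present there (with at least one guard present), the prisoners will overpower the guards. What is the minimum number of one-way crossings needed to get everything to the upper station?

Counting alone: each trip to the upper station takes at most 3 across and each return brings at least 1 back, so after t trips out (and t−1 returns) at most 3t − (t−1) of the 10 are across; that first reaches 10 at t = 5, so at least 9 crossings are needed.
The plan below uses exactly 9 crossings, so it is optimal:
1. 2 prisoners → the upper station.  (the lower station: 6G 2P; the upper station: 0G 2P)
2. 1 prisoner ← the lower station.  (the lower station: 6G 3P; the upper station: 0G 1P)
3. 3 prisoners → the upper station.  (the lower station: 6G 0P; the upper station: 0G 4P)
4. 1 prisoner ← the lower station.  (the lower station: 6G 1P; the upper station: 0G 3P)
5. 3 guards → the upper station.  (the lower station: 3G 1P; the upper station: 3G 3P)
6. 1 prisoner ← the lower station.  (the lower station: 3G 2P; the upper station: 3G 2P)
7. 1 guard and 2 prisoners → the upper station.  (the lower station: 2G 0P; the upper station: 4G 4P)
8. 1 prisoner ← the lower station.  (the lower station: 2G 1P; the upper station: 4G 3P)
9. 2 guards and 1 prisoner → the upper station.  (the lower station: 0G 0P; the upper station: 6G 4P)

9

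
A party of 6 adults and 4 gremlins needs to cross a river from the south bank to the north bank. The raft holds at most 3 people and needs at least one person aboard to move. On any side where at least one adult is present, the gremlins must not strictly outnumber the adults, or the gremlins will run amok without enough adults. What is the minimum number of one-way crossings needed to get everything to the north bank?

9

Counting alone: each trip to the north bank takes at most 3 across and each return brings at least 1 back, so after t trips out (and t−1 returns) at most 3t − (t−1) of the 10 are across; that first reaches 10 at t = 5, so at least 9 crossings are needed.
The plan below uses exactly 9 crossings, so it is optimal:
1. 2 gremlins → the north bank.  (the south bank: 6A 2G; the north bank: 0A 2G)
2. 1 gremlin ← the south bank.  (the south bank: 6A 3G; the north bank: 0A 1G)
3. 3 gremlins → the north bank.  (the south bank: 6A 0G; the north bank: 0A 4G)
4. 1 gremlin ← the south bank.  (the south bank: 6A 1G; the north bank: 0A 3G)
5. 3 adults → the north bank.  (the south bank: 3A 1G; the north bank: 3A 3G)
6. 1 gremlin ← the south bank.  (the south bank: 3A 2G; the north bank: 3A 2G)
7. 1 adult and 2 gremlins → the north bank.  (the south bank: 2A 0G; the north bank: 4A 4G)
8. 1 gremlin ← the south bank.  (the south bank: 2A 1G; the north bank: 4A 3G)
9. 2 adults and 1 gremlin → the north bank.  (the south bank: 0A 0G; the north bank: 6A 4G)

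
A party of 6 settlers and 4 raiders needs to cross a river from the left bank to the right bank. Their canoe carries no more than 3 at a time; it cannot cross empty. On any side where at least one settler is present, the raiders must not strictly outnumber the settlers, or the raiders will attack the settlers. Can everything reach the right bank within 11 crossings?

Yes — this plan uses 9 crossings (≤ 11):
1. 2 raiders → the right bank.  (the left bank: 6S 2R; the right bank: 0S 2R)
2. 1 raider ← the left bank.  (the left bank: 6S 3R; the right bank: 0S 1R)
3. 3 raiders → the right bank.  (the left bank: 6S 0R; the right bank: 0S 4R)
4. 1 raider ← the left bank.  (the left bank: 6S 1R; the right bank: 0S 3R)
5. 3 settlers → the right bank.  (the left bank: 3S 1R; the right bank: 3S 3R)
6. 1 raider ← the left bank.  (the left bank: 3S 2R; the right bank: 3S 2R)
7. 1 settler and 2 raiders → the right bank.  (the left bank: 2S 0R; the right bank: 4S 4R)
8. 1 raider ← the left bank.  (the left bank: 2S 1R; the right bank: 4S 3R)
9. 2 settlers and 1 raider → the right bank.  (the left bank: 0S 0R; the right bank: 6S 4R)

Yes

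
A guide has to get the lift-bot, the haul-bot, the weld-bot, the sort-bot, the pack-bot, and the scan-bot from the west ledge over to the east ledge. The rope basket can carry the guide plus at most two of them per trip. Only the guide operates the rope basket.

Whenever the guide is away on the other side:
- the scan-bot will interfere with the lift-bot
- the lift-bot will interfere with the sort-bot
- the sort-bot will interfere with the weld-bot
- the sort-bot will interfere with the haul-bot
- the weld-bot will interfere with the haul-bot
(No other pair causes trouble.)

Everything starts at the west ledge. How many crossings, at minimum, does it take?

Whatever the first load, the items left behind include a forbidden pair without the guide. No opening move is safe, so no plan exists.

impossible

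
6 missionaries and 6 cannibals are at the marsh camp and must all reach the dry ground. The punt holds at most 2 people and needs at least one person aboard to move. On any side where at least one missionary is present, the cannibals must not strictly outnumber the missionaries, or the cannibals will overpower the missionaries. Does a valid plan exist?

No

Following every safe sequence of crossings from the start, the most of the 12 that can be at the dry ground as the punt arrives there on crossings 1, 3, 5, 7, 9 is 2, 3, 4, 5, 6 respectively; the best ever achieved is 6 of 12.
From crossing 11 on, no configuration arises that was not already reachable earlier: only 15 distinct safe configurations (who is on which side, and where the punt is) can ever be reached, none of them has everyone across, and every continuation just revisits them. They are: 0 missionaries + 0 cannibals across (punt back at the start); 0 missionaries + 1 cannibal across (punt there); 0 missionaries + 1 cannibal across (punt back at the start); 0 missionaries + 2 cannibals across (punt there); 0 missionaries + 2 cannibals across (punt back at the start); 0 missionaries + 3 cannibals across (punt there); 0 missionaries + 3 cannibals across (punt back at the start); 0 missionaries + 4 cannibals across (punt there); 0 missionaries + 4 cannibals across (punt back at the start); 0 missionaries + 5 cannibals across (punt there); 0 missionaries + 5 cannibals across (punt back at the start); 0 missionaries + 6 cannibals across (punt there); 1 missionary + 1 cannibal across (punt there); 1 missionary + 1 cannibal across (punt back at the start); 2 missionaries + 2 cannibals across (punt there). So no valid plan exists.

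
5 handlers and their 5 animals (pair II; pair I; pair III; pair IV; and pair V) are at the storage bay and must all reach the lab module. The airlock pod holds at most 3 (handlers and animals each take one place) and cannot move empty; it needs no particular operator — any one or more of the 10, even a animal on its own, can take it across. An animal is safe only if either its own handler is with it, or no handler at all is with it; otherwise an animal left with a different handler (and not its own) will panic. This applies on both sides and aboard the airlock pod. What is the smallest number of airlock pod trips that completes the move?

Counting alone: each trip to the lab module takes at most 3 across and each return brings at least 1 back, so after t trips out (and t−1 returns) at most 3t − (t−1) of the 10 are across; that first reaches 10 at t = 5, so at least 9 crossings are needed.
The safety rule pushes this higher. Following every safe sequence of crossings, the most of the 10 that can be at the lab module as the airlock pod arrives there on crossing 9 is 9 — never all 10.
So no plan with fewer than 11 crossings exists, and this one achieves 11:
1. animal II and handler II cross → the lab module.
2. handler II crosses ← the storage bay.
3. animal I, animal III, and animal IV cross → the lab module.
4. animal II crosses ← the storage bay.
5. handler I, handler III, and handler IV cross → the lab module.
6. animal I and handler I cross ← the storage bay.
7. handler I, handler II, and handler V cross → the lab module.
8. animal III crosses ← the storage bay.
9. animal I and animal II cross → the lab module.
10. animal II crosses ← the storage bay.
11. animal II, animal III, and animal V cross → the lab module.

11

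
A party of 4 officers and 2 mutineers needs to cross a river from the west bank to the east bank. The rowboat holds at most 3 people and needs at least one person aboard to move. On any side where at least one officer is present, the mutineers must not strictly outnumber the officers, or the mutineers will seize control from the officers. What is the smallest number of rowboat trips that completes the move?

Counting alone: each trip to the east bank takes at most 3 across and each return brings at least 1 back, so after t trips out (and t−1 returns) at most 3t − (t−1) of the 6 are across; that first reaches 6 at t = 3, so at least 5 crossings are needed.
The plan below uses exactly 5 crossings, so it is optimal:
1. 2 mutineers → the east bank.  (the west bank: 4O 0M; the east bank: 0O 2M)
2. 1 mutineer ← the west bank.  (the west bank: 4O 1M; the east bank: 0O 1M)
3. 2 officers and 1 mutineer → the east bank.  (the west bank: 2O 0M; the east bank: 2O 2M)
4. 1 mutineer ← the west bank.  (the west bank: 2O 1M; the east bank: 2O 1M)
5. 2 officers and 1 mutineer → the east bank.  (the west bank: 0O 0M; the east bank: 4O 2M)

5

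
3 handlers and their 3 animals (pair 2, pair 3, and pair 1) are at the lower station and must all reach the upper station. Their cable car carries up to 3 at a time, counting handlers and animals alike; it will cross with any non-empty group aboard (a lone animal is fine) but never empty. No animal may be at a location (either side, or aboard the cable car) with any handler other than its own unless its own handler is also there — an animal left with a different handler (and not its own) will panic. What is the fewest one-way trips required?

Counting alone: each trip to the upper station takes at most 3 across and each return brings at least 1 back, so after t trips out (and t−1 returns) at most 3t − (t−1) of the 6 are across; that first reaches 6 at t = 3, so at least 5 crossings are needed.
The plan below uses exactly 5 crossings, so it is optimal:
1. animal 2 and handler 2 cross → the upper station.
2. handler 2 crosses ← the lower station.
3. handler 1, handler 2, and handler 3 cross → the upper station.
4. animal 2 crosses ← the lower station.
5. animal 1, animal 2, and animal 3 cross → the upper station.

5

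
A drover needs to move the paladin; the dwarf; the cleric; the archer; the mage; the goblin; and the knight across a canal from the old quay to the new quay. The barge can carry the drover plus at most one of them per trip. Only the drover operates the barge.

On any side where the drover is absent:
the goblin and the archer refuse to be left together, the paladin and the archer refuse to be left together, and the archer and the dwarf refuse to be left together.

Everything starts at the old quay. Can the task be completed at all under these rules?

Following every safe sequence of crossings from the start, the most of the 7 that can be at the new quay as the barge arrives there on crossings 1, 3, 5, 7, 9 is 1, 2, 3, 4, 5 respectively; the best ever achieved is 5 of 7.
From crossing 11 on, no configuration arises that was not already reachable earlier: only 72 distinct safe configurations (who is on which side, and where the barge is) can ever be reached, none of them has everyone across, and every continuation just revisits them. So no valid plan exists.

No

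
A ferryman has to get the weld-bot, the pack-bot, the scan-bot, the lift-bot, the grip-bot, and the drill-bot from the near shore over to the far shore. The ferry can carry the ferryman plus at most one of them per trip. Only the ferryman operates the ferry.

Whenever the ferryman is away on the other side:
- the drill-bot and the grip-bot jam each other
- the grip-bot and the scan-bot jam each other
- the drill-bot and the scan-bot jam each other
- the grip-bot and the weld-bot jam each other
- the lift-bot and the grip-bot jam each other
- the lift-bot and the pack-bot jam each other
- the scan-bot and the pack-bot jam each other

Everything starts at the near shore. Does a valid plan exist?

No

Whatever the first load, the items left behind include a forbidden pair without the ferryman. No opening move is safe, so no plan exists.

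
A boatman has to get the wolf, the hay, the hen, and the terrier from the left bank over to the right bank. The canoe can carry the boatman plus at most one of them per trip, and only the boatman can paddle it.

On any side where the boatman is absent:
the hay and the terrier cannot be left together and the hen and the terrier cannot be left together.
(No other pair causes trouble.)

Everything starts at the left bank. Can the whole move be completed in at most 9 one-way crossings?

Yes — this plan uses 9 crossings (≤ 9):
1. Boatman goes to the right bank with the terrier.
2. Boatman goes back to the left bank alone.
3. Boatman goes to the right bank with the wolf.
4. Boatman goes back to the left bank alone.
5. Boatman goes to the right bank with the hay.
6. Boatman goes back to the left bank with the terrier.
7. Boatman goes to the right bank with the hen.
8. Boatman goes back to the left bank alone.
9. Boatman goes to the right bank with the terrier.

Yes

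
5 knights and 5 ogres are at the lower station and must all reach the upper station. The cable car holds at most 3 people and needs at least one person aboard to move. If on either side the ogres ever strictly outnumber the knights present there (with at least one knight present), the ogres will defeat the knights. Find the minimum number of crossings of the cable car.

Counting alone: each trip to the upper station takes at most 3 across and each return brings at least 1 back, so after t trips out (and t−1 returns) at most 3t − (t−1) of the 10 are across; that first reaches 10 at t = 5, so at least 9 crossings are needed.
The safety rule pushes this higher. Following every safe sequence of crossings, the most of the 10 that can be at the upper station as the cable car arrives there on crossing 9 is 9 — never all 10.
So no plan with fewer than 11 crossings exists, and this one achieves 11:
1. 2 ogres → the upper station.  (the lower station: 5K 3O; the upper station: 0K 2O)
2. 1 ogre ← the lower station.  (the lower station: 5K 4O; the upper station: 0K 1O)
3. 3 ogres → the upper station.  (the lower station: 5K 1O; the upper station: 0K 4O)
4. 1 ogre ← the lower station.  (the lower station: 5K 2O; the upper station: 0K 3O)
5. 3 knights → the upper station.  (the lower station: 2K 2O; the upper station: 3K 3O)
6. 1 knight and 1 ogre ← the lower station.  (the lower station: 3K 3O; the upper station: 2K 2O)
7. 3 knights → the upper station.  (the lower station: 0K 3O; the upper station: 5K 2O)
8. 1 ogre ← the lower station.  (the lower station: 0K 4O; the upper station: 5K 1O)
9. 2 ogres → the upper station.  (the lower station: 0K 2O; the upper station: 5K 3O)
10. 1 ogre ← the lower station.  (the lower station: 0K 3O; the upper station: 5K 2O)
11. 3 ogres → the upper station.  (the lower station: 0K 0O; the upper station: 5K 5O)

11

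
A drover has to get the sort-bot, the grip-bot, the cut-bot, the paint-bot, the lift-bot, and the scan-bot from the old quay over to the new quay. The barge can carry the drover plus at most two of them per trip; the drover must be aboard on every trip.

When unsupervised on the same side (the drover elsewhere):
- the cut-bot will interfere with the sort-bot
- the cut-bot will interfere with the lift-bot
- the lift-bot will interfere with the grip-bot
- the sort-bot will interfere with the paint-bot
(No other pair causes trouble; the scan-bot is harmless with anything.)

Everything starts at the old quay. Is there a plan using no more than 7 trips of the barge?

Yes — this plan uses 7 crossings (≤ 7):
1. Drover goes to the new quay with the lift-bot and the sort-bot.
2. Drover goes back to the old quay alone.
3. Drover goes to the new quay with the cut-bot and the grip-bot.
4. Drover goes back to the old quay with the lift-bot and the sort-bot.
5. Drover goes to the new quay with the paint-bot and the scan-bot.
6. Drover goes back to the old quay alone.
7. Drover goes to the new quay with the lift-bot and the sort-bot.

Yes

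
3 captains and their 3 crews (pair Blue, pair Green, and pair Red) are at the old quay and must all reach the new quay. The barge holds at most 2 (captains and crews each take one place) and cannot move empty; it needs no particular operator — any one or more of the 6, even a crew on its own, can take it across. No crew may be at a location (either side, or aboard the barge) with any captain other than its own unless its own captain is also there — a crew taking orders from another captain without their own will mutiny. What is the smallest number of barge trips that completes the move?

Counting alone: each trip to the new quay takes at most 2 across and each return brings at least 1 back, so after t trips out (and t−1 returns) at most 2t − (t−1) of the 6 are across; that first reaches 6 at t = 5, so at least 9 crossings are needed.
The safety rule pushes this higher. Following every safe sequence of crossings, the most of the 6 that can be at the new quay as the barge arrives there on crossing 9 is 5 — never all 6.
So no plan with fewer than 11 crossings exists, and this one achieves 11:
1. captain Blue and crew Blue cross → the new quay.
2. captain Blue crosses ← the old quay.
3. crew Green and crew Red cross → the new quay.
4. crew Blue crosses ← the old quay.
5. captain Green and captain Red cross → the new quay.
6. captain Green and crew Green cross ← the old quay.
7. captain Blue and captain Green cross → the new quay.
8. crew Red crosses ← the old quay.
9. crew Blue and crew Green cross → the new quay.
10. captain Red crosses ← the old quay.
11. captain Red and crew Red cross → the new quay.

11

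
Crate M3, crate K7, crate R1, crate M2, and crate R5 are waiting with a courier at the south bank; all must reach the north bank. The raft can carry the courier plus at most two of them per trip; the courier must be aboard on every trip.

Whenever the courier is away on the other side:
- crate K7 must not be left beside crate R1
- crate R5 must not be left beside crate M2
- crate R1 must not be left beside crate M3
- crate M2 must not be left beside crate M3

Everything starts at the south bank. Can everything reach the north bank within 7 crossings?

Yes — this plan uses 7 crossings (≤ 7):
1. Courier goes to the north bank with crate M2 and crate R1.
2. Courier goes back to the south bank alone.
3. Courier goes to the north bank with crate M3.
4. Courier goes back to the south bank with crate M2 and crate R1.
5. Courier goes to the north bank with crate K7 and crate R5.
6. Courier goes back to the south bank alone.
7. Courier goes to the north bank with crate M2 and crate R1.

Yes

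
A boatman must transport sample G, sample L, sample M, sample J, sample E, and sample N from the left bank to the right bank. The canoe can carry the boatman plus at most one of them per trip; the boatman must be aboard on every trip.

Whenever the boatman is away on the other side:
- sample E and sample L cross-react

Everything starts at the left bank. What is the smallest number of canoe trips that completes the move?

11

Counting alone: the boatman can take at most 1 across per trip to the right bank, so moving all 6 needs at least 6 loaded trips out, with a return between consecutive ones — at least 11 crossings.
The plan below uses exactly 11 crossings, so it is optimal:
1. Boatman goes to the right bank with sample L.
2. Boatman goes back to the left bank alone.
3. Boatman goes to the right bank with sample G.
4. Boatman goes back to the left bank alone.
5. Boatman goes to the right bank with sample M.
6. Boatman goes back to the left bank alone.
7. Boatman goes to the right bank with sample J.
8. Boatman goes back to the left bank alone.
9. Boatman goes to the right bank with sample N.
10. Boatman goes back to the left bank alone.
11. Boatman goes to the right bank with sample E.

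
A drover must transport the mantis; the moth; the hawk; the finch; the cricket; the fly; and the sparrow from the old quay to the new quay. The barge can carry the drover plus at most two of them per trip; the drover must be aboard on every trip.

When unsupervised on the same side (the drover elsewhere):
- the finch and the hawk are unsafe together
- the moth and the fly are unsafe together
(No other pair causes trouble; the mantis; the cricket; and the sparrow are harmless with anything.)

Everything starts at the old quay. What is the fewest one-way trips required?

7

Counting alone: the drover can take at most 2 across per trip to the new quay, so moving all 7 needs at least 4 loaded trips out, with a return between consecutive ones — at least 7 crossings.
The plan below uses exactly 7 crossings, so it is optimal:
1. Drover goes to the new quay with the hawk and the moth.  [the old quay: the cricket, the finch, the fly, the mantis, the sparrow | the new quay: the hawk, the moth]
2. Drover goes back to the old quay alone.  [the old quay: the cricket, the finch, the fly, the mantis, the sparrow | the new quay: the hawk, the moth]
3. Drover goes to the new quay with the mantis.  [the old quay: the cricket, the finch, the fly, the sparrow | the new quay: the hawk, the mantis, the moth]
4. Drover goes back to the old quay alone.  [the old quay: the cricket, the finch, the fly, the sparrow | the new quay: the hawk, the mantis, the moth]
5. Drover goes to the new quay with the cricket and the sparrow.  [the old quay: the finch, the fly | the new quay: the cricket, the hawk, the mantis, the moth, the sparrow]
6. Drover goes back to the old quay alone.  [the old quay: the finch, the fly | the new quay: the cricket, the hawk, the mantis, the moth, the sparrow]
7. Drover goes to the new quay with the finch and the fly.  [the old quay: — | the new quay: the cricket, the finch, the fly, the hawk, the mantis, the moth, the sparrow]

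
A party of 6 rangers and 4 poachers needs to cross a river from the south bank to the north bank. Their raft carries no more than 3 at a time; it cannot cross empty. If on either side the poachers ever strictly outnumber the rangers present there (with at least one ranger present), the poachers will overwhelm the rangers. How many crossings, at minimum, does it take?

Counting alone: each trip to the north bank takes at most 3 across and each return brings at least 1 back, so after t trips out (and t−1 returns) at most 3t − (t−1) of the 10 are across; that first reaches 10 at t = 5, so at least 9 crossings are needed.
The plan below uses exactly 9 crossings, so it is optimal:
1. 2 poachers → the north bank.  (the south bank: 6R 2P; the north bank: 0R 2P)
2. 1 poacher ← the south bank.  (the south bank: 6R 3P; the north bank: 0R 1P)
3. 3 poachers → the north bank.  (the south bank: 6R 0P; the north bank: 0R 4P)
4. 1 poacher ← the south bank.  (the south bank: 6R 1P; the north bank: 0R 3P)
5. 3 rangers → the north bank.  (the south bank: 3R 1P; the north bank: 3R 3P)
6. 1 poacher ← the south bank.  (the south bank: 3R 2P; the north bank: 3R 2P)
7. 1 ranger and 2 poachers → the north bank.  (the south bank: 2R 0P; the north bank: 4R 4P)
8. 1 poacher ← the south bank.  (the south bank: 2R 1P; the north bank: 4R 3P)
9. 2 rangers and 1 poacher → the north bank.  (the south bank: 0R 0P; the north bank: 6R 4P)

9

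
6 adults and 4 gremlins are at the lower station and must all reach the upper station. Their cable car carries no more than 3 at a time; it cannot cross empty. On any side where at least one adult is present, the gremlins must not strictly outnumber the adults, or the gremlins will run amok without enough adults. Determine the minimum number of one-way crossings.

Counting alone: each trip to the upper station takes at most 3 across and each return brings at least 1 back, so after t trips out (and t−1 returns) at most 3t − (t−1) of the 10 are across; that first reaches 10 at t = 5, so at least 9 crossings are needed.
The plan below uses exactly 9 crossings, so it is optimal:
1. 2 gremlins → the upper station.  (the lower station: 6A 2G; the upper station: 0A 2G)
2. 1 gremlin ← the lower station.  (the lower station: 6A 3G; the upper station: 0A 1G)
3. 3 gremlins → the upper station.  (the lower station: 6A 0G; the upper station: 0A 4G)
4. 1 gremlin ← the lower station.  (the lower station: 6A 1G; the upper station: 0A 3G)
5. 3 adults → the upper station.  (the lower station: 3A 1G; the upper station: 3A 3G)
6. 1 gremlin ← the lower station.  (the lower station: 3A 2G; the upper station: 3A 2G)
7. 1 adult and 2 gremlins → the upper station.  (the lower station: 2A 0G; the upper station: 4A 4G)
8. 1 gremlin ← the lower station.  (the lower station: 2A 1G; the upper station: 4A 3G)
9. 2 adults and 1 gremlin → the upper station.  (the lower station: 0A 0G; the upper station: 6A 4G)

9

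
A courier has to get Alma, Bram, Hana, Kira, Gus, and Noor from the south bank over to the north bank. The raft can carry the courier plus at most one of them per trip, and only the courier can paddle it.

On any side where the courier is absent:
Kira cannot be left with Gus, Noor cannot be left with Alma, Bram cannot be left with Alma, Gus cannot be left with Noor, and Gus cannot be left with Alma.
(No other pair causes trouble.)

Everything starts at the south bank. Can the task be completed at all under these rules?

Whatever the first load, the items left behind include a forbidden pair without the courier. No opening move is safe, so no plan exists.

No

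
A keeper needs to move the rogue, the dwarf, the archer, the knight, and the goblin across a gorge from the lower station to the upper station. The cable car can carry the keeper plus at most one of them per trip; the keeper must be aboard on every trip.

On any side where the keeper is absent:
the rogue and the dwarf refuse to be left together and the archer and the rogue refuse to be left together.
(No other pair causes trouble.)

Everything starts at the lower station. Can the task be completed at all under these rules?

1. Keeper goes to the upper station with the rogue.  [the lower station: the archer, the dwarf, the goblin, the knight | the upper station: the rogue]
2. Keeper goes back to the lower station alone.  [the lower station: the archer, the dwarf, the goblin, the knight | the upper station: the rogue]
3. Keeper goes to the upper station with the dwarf.  [the lower station: the archer, the goblin, the knight | the upper station: the dwarf, the rogue]
4. Keeper goes back to the lower station with the rogue.  [the lower station: the archer, the goblin, the knight, the rogue | the upper station: the dwarf]
5. Keeper goes to the upper station with the archer.  [the lower station: the goblin, the knight, the rogue | the upper station: the archer, the dwarf]
6. Keeper goes back to the lower station alone.  [the lower station: the goblin, the knight, the rogue | the upper station: the archer, the dwarf]
7. Keeper goes to the upper station with the knight.  [the lower station: the goblin, the rogue | the upper station: the archer, the dwarf, the knight]
8. Keeper goes back to the lower station alone.  [the lower station: the goblin, the rogue | the upper station: the archer, the dwarf, the knight]
9. Keeper goes to the upper station with the goblin.  [the lower station: the rogue | the upper station: the archer, the dwarf, the goblin, the knight]
10. Keeper goes back to the lower station alone.  [the lower station: the rogue | the upper station: the archer, the dwarf, the goblin, the knight]
11. Keeper goes to the upper station with the rogue.  [the lower station: — | the upper station: the archer, the dwarf, the goblin, the knight, the rogue]

Yes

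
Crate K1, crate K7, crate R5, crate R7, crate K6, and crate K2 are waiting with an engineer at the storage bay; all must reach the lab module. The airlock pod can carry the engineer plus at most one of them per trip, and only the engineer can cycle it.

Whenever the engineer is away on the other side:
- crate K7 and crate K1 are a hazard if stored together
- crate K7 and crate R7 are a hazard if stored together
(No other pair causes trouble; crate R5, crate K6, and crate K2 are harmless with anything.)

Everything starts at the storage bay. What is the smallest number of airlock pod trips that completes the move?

Counting alone: the engineer can take at most 1 across per trip to the lab module, so moving all 6 needs at least 6 loaded trips out, with a return between consecutive ones — at least 11 crossings.
The safety rule pushes this higher. Following every safe sequence of crossings, the most of the 6 that can be at the lab module as the airlock pod arrives there on crossing 11 is 5 — never all 6.
So no plan with fewer than 13 crossings exists, and this one achieves 13:
1. Engineer goes to the lab module with crate K7.  [the storage bay: crate K1, crate K2, crate K6, crate R5, crate R7 | the lab module: crate K7]
2. Engineer goes back to the storage bay alone.  [the storage bay: crate K1, crate K2, crate K6, crate R5, crate R7 | the lab module: crate K7]
3. Engineer goes to the lab module with crate K1.  [the storage bay: crate K2, crate K6, crate R5, crate R7 | the lab module: crate K1, crate K7]
4. Engineer goes back to the storage bay with crate K7.  [the storage bay: crate K2, crate K6, crate K7, crate R5, crate R7 | the lab module: crate K1]
5. Engineer goes to the lab module with crate R7.  [the storage bay: crate K2, crate K6, crate K7, crate R5 | the lab module: crate K1, crate R7]
6. Engineer goes back to the storage bay alone.  [the storage bay: crate K2, crate K6, crate K7, crate R5 | the lab module: crate K1, crate R7]
7. Engineer goes to the lab module with crate R5.  [the storage bay: crate K2, crate K6, crate K7 | the lab module: crate K1, crate R5, crate R7]
8. Engineer goes back to the storage bay alone.  [the storage bay: crate K2, crate K6, crate K7 | the lab module: crate K1, crate R5, crate R7]
9. Engineer goes to the lab module with crate K6.  [the storage bay: crate K2, crate K7 | the lab module: crate K1, crate K6, crate R5, crate R7]
10. Engineer goes back to the storage bay alone.  [the storage bay: crate K2, crate K7 | the lab module: crate K1, crate K6, crate R5, crate R7]
11. Engineer goes to the lab module with crate K2.  [the storage bay: crate K7 | the lab module: crate K1, crate K2, crate K6, crate R5, crate R7]
12. Engineer goes back to the storage bay alone.  [the storage bay: crate K7 | the lab module: crate K1, crate K2, crate K6, crate R5, crate R7]
13. Engineer goes to the lab module with crate K7.  [the storage bay: — | the lab module: crate K1, crate K2, crate K6, crate K7, crate R5, crate R7]

13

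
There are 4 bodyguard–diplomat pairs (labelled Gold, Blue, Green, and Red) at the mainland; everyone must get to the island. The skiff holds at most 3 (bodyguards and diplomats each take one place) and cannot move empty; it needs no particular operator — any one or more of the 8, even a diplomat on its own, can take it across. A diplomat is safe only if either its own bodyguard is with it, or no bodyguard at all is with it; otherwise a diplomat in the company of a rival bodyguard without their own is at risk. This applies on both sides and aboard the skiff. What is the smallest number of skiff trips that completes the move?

9

Counting alone: each trip to the island takes at most 3 across and each return brings at least 1 back, so after t trips out (and t−1 returns) at most 3t − (t−1) of the 8 are across; that first reaches 8 at t = 4, so at least 7 crossings are needed.
The safety rule pushes this higher. Following every safe sequence of crossings, the most of the 8 that can be at the island as the skiff arrives there on crossing 7 is 7 — never all 8.
So no plan with fewer than 9 crossings exists, and this one achieves 9:
1. bodyguard Gold and diplomat Gold cross → the island.
2. bodyguard Gold crosses ← the mainland.
3. bodyguard Blue, bodyguard Gold, and diplomat Blue cross → the island.
4. bodyguard Gold and diplomat Gold cross ← the mainland.
5. bodyguard Gold, bodyguard Green, and bodyguard Red cross → the island.
6. diplomat Blue crosses ← the mainland.
7. diplomat Blue and diplomat Gold cross → the island.
8. diplomat Gold crosses ← the mainland.
9. diplomat Gold, diplomat Green, and diplomat Red cross → the island.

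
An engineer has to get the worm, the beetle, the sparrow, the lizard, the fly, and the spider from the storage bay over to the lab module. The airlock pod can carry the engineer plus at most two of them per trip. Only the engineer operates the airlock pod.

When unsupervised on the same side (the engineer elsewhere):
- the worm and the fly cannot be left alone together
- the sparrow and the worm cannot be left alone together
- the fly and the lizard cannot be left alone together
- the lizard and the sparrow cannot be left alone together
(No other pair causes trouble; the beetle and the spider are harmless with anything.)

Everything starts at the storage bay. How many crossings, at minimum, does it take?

Counting alone: the engineer can take at most 2 across per trip to the lab module, so moving all 6 needs at least 3 loaded trips out, with a return between consecutive ones — at least 5 crossings.
The plan below uses exactly 5 crossings, so it is optimal:
1. Engineer goes to the lab module with the lizard and the worm.
2. Engineer goes back to the storage bay alone.
3. Engineer goes to the lab module with the beetle and the spider.
4. Engineer goes back to the storage bay alone.
5. Engineer goes to the lab module with the fly and the sparrow.

5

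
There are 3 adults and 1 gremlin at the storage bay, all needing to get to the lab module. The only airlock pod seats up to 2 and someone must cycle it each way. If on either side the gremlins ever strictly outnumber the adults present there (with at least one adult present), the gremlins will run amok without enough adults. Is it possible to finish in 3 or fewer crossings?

No

Counting alone: each trip to the lab module takes at most 2 across and each return brings at least 1 back, so after t trips out (and t−1 returns) at most 2t − (t−1) of the 4 are across; that first reaches 4 at t = 3, so at least 5 crossings are needed.
Since 3 < 5, 3 crossings cannot be enough. (The shortest complete plan in fact takes 5:)
1. 1 adult and 1 gremlin → the lab module.  (the storage bay: 2A 0G; the lab module: 1A 1G)
2. 1 gremlin ← the storage bay.  (the storage bay: 2A 1G; the lab module: 1A 0G)
3. 1 adult and 1 gremlin → the lab module.  (the storage bay: 1A 0G; the lab module: 2A 1G)
4. 1 gremlin ← the storage bay.  (the storage bay: 1A 1G; the lab module: 2A 0G)
5. 1 adult and 1 gremlin → the lab module.  (the storage bay: 0A 0G; the lab module: 3A 1G)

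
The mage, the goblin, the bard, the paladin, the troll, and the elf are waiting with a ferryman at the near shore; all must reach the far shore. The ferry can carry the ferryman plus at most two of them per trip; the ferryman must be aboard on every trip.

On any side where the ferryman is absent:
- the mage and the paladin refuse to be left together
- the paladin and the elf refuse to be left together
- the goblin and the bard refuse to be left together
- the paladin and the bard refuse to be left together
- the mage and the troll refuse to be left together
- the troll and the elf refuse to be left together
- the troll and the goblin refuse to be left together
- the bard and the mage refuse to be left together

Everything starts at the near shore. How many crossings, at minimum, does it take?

Whatever the first load, the items left behind include a forbidden pair without the ferryman. No opening move is safe, so no plan exists.

impossible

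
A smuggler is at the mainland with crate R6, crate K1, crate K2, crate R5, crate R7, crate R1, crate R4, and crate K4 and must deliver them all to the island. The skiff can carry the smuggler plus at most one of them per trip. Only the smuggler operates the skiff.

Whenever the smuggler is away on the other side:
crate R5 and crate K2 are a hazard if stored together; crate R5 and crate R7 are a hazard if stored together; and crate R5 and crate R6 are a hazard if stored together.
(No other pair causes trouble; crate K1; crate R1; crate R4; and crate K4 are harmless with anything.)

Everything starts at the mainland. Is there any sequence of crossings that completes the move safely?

Following every safe sequence of crossings from the start, the most of the 8 that can be at the island as the skiff arrives there on crossings 1, 3, 5, 7, 9, 11 is 1, 2, 3, 4, 5, 6 respectively; the best ever achieved is 6 of 8.
From crossing 13 on, no configuration arises that was not already reachable earlier: only 144 distinct safe configurations (who is on which side, and where the skiff is) can ever be reached, none of them has everyone across, and every continuation just revisits them. So no valid plan exists.

No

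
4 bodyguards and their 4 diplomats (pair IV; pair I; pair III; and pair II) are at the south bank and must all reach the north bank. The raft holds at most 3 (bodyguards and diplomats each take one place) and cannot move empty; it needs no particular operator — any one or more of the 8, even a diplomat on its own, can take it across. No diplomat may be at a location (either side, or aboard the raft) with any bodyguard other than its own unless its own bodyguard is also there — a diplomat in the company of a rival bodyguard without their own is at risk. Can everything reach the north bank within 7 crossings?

Counting alone: each trip to the north bank takes at most 3 across and each return brings at least 1 back, so after t trips out (and t−1 returns) at most 3t − (t−1) of the 8 are across; that first reaches 8 at t = 4, so at least 7 crossings are needed.
The safety rule pushes this higher. Following every safe sequence of crossings, the most of the 8 that can be at the north bank as the raft arrives there on crossing 7 is 7 — never all 8.
So the move cannot be finished within 7 crossings. (The shortest complete plan takes 9:)
1. bodyguard IV and diplomat IV cross → the north bank.
2. bodyguard IV crosses ← the south bank.
3. bodyguard I, bodyguard IV, and diplomat I cross → the north bank.
4. bodyguard IV and diplomat IV cross ← the south bank.
5. bodyguard II, bodyguard III, and bodyguard IV cross → the north bank.
6. diplomat I crosses ← the south bank.
7. diplomat I and diplomat IV cross → the north bank.
8. diplomat IV crosses ← the south bank.
9. diplomat II, diplomat III, and diplomat IV cross → the north bank.

No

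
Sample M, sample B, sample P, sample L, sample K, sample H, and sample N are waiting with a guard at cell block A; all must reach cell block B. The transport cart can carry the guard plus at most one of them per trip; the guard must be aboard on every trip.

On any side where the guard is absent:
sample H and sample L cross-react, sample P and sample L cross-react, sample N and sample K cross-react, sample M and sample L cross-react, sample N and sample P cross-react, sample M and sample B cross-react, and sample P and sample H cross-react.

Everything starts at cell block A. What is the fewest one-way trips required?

impossible

Whatever the first load, the items left behind include a forbidden pair without the guard. No opening move is safe, so no plan exists.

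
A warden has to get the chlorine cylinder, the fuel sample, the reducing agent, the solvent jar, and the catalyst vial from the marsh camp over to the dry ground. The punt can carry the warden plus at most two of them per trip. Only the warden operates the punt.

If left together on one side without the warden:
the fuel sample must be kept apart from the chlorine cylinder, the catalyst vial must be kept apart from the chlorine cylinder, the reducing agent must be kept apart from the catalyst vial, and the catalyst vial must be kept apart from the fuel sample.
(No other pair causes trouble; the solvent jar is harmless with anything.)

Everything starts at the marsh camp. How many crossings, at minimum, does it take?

Counting alone: the warden can take at most 2 across per trip to the dry ground, so moving all 5 needs at least 3 loaded trips out, with a return between consecutive ones — at least 5 crossings.
The safety rule pushes this higher. Following every safe sequence of crossings, the most of the 5 that can be at the dry ground as the punt arrives there on crossing 5 is 4 — never all 5.
So no plan with fewer than 7 crossings exists, and this one achieves 7:
1. Warden goes to the dry ground with the catalyst vial and the chlorine cylinder.  [the marsh camp: the fuel sample, the reducing agent, the solvent jar | the dry ground: the catalyst vial, the chlorine cylinder]
2. Warden goes back to the marsh camp with the chlorine cylinder.  [the marsh camp: the chlorine cylinder, the fuel sample, the reducing agent, the solvent jar | the dry ground: the catalyst vial]
3. Warden goes to the dry ground with the chlorine cylinder and the reducing agent.  [the marsh camp: the fuel sample, the solvent jar | the dry ground: the catalyst vial, the chlorine cylinder, the reducing agent]
4. Warden goes back to the marsh camp with the catalyst vial.  [the marsh camp: the catalyst vial, the fuel sample, the solvent jar | the dry ground: the chlorine cylinder, the reducing agent]
5. Warden goes to the dry ground with the fuel sample and the solvent jar.  [the marsh camp: the catalyst vial | the dry ground: the chlorine cylinder, the fuel sample, the reducing agent, the solvent jar]
6. Warden goes back to the marsh camp with the chlorine cylinder.  [the marsh camp: the catalyst vial, the chlorine cylinder | the dry ground: the fuel sample, the reducing agent, the solvent jar]
7. Warden goes to the dry ground with the catalyst vial and the chlorine cylinder.  [the marsh camp: — | the dry ground: the catalyst vial, the chlorine cylinder, the fuel sample, the reducing agent, the solvent jar]

7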